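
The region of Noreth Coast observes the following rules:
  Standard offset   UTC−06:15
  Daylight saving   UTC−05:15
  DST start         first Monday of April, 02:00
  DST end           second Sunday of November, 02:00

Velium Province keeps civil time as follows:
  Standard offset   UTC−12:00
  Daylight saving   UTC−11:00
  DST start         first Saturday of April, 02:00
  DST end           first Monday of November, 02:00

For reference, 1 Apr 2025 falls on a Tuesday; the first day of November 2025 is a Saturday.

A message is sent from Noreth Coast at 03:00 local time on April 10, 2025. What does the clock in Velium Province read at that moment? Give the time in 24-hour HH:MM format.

1 April 2025 is a Tuesday, so the first Monday is April 7.
1 November 2025 is a Saturday, so the first Sunday is November 2 and the second is November 9.
Daylight saving runs 7 April – 9 November; April 10, 2025 is inside that window, so Noreth Coast is at UTC−05:15.
03:00 Noreth Coast + 5h15m = 08:15 UTC.
1 April 2025 is a Tuesday, so the first Saturday is April 5.
1 November 2025 is a Saturday, so the first Monday is November 3.
At the standard offset (UTC−12:00), 08:15 UTC − 12h = 20:15 Velium Province standard time (rolling into the previous day, 9 April 2025).
Daylight saving runs 5 April – 3 November; the standard-time date in Velium Province, April 9, 2025, is inside that window, so Velium Province is at UTC−11:00.
08:15 UTC − 11h = 21:15 Velium Province (rolling into the previous day, 9 April 2025).

21:15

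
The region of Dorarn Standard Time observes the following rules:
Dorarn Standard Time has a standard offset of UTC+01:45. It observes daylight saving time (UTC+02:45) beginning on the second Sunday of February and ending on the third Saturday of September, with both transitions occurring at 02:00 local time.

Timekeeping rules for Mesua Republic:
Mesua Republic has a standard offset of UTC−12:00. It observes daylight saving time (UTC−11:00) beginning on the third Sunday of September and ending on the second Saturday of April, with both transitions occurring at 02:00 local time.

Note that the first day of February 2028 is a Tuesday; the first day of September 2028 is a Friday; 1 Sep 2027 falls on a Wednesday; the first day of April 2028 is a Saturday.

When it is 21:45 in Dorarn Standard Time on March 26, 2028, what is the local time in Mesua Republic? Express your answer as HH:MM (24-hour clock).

08:00

1 February 2028 is a Tuesday, so the first Sunday is February 6 and the second is February 13.
1 September 2028 is a Friday, so the first Saturday is September 2 and the third is September 16.
Daylight saving runs 13 February – 16 September; March 26, 2028 is inside that window, so Dorarn Standard Time is at UTC+02:45.
21:45 Dorarn Standard Time − 2h45m = 19:00 UTC.
1 September 2027 is a Wednesday, so the first Sunday is September 5 and the third is September 19.
1 April 2028 is a Saturday, so the first Saturday is April 1 and the second is April 8.
At the standard offset (UTC−12:00), 19:00 UTC − 12h = 07:00 Mesua Republic standard time.
The standard-time date in Mesua Republic, March 26, 2028, falls between 19 September 2027 and 8 April 2028, so daylight saving is in effect and Mesua Republic is at UTC−11:00.
19:00 UTC − 11h = 08:00 Mesua Republic.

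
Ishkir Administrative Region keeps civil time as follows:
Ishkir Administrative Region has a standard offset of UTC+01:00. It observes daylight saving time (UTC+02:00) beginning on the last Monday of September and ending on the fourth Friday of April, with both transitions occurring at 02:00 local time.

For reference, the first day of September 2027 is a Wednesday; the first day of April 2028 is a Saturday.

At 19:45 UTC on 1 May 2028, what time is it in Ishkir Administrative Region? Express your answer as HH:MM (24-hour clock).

1 September 2027 is a Wednesday, so Mondays fall on 6, 13, 20, 27; the last is September 27.
1 April 2028 is a Saturday, so the first Friday is April 7 and the fourth is April 28.
At the standard offset (UTC+01:00), 19:45 UTC + 1h = 20:45 Ishkir Administrative Region standard time.
Daylight saving runs 27 September 2027 – 28 April 2028; the standard-time date in Ishkir Administrative Region, 1 May 2028, is outside that window, so Ishkir Administrative Region is on standard time at UTC+01:00.
19:45 UTC + 1h = 20:45 local.

20:45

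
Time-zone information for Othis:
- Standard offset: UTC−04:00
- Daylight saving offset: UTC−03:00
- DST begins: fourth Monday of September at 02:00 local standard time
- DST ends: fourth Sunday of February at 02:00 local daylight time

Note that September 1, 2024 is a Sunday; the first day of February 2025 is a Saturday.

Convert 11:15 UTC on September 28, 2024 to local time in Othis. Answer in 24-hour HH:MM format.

1 September 2024 is a Sunday, so the first Monday is September 2 and the fourth is September 23.
1 February 2025 is a Saturday, so the first Sunday is February 2 and the fourth is February 23.
At the standard offset (UTC−04:00), 11:15 UTC − 4h = 07:15 Othis standard time.
Daylight saving runs 23 September 2024 – 23 February 2025; the standard-time date in Othis, September 28, 2024, is inside that window, so Othis is at UTC−03:00.
11:15 UTC − 3h = 08:15 local.

08:15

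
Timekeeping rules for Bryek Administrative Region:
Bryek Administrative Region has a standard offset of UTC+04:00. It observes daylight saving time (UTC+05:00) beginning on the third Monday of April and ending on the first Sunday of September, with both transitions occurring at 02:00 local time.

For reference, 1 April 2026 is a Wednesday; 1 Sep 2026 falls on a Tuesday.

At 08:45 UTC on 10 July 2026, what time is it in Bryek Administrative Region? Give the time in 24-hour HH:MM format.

1 April 2026 is a Wednesday, so the first Monday is April 6 and the third is April 20.
1 September 2026 is a Tuesday, so the first Sunday is September 6.
At the standard offset (UTC+04:00), 08:45 UTC + 4h = 12:45 Bryek Administrative Region standard time.
The standard-time date in Bryek Administrative Region, 10 July 2026, lies within the daylight-saving period (20 April – 6 September), so Bryek Administrative Region is on daylight time, UTC+05:00.
08:45 UTC + 5h = 13:45 local.

13:45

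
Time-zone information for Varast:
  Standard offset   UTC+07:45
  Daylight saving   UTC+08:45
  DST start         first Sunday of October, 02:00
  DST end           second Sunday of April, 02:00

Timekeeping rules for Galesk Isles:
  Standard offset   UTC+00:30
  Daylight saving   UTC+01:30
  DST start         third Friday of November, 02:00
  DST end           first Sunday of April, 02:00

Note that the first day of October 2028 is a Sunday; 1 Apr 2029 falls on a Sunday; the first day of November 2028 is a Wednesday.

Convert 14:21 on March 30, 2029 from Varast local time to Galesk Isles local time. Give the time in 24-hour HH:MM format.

1 October 2028 is a Sunday, so the first Sunday is October 1.
1 April 2029 is a Sunday, so the first Sunday is April 1 and the second is April 8.
March 30, 2029 falls between 1 October 2028 and 8 April 2029, so daylight saving is in effect and Varast is at UTC+08:45.
14:21 Varast − 8h45m = 05:36 UTC.
1 November 2028 is a Wednesday, so the first Friday is November 3 and the third is November 17.
1 April 2029 is a Sunday, so the first Sunday is April 1.
At the standard offset (UTC+00:30), 05:36 UTC + 0h30m = 06:06 Galesk Isles standard time.
Daylight saving runs 17 November 2028 – 1 April 2029; the standard-time date in Galesk Isles, March 30, 2029, is inside that window, so Galesk Isles is at UTC+01:30.
05:36 UTC + 1h30m = 07:06 Galesk Isles.

07:06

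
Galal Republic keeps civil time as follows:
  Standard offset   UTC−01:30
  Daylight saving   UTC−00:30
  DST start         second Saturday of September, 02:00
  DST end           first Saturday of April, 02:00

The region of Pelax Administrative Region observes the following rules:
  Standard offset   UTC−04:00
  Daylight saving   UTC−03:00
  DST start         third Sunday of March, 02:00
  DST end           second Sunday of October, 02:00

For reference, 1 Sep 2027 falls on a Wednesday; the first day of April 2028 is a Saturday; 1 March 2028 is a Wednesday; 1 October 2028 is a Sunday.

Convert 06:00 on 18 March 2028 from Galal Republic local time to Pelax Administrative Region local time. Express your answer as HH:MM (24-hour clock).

02:30

1 September 2027 is a Wednesday, so the first Saturday is September 4 and the second is September 11.
1 April 2028 is a Saturday, so the first Saturday is April 1.
18 March 2028 lies within the daylight-saving period (11 September 2027 – 1 April 2028), so Galal Republic is on daylight time, UTC−00:30.
06:00 Galal Republic + 0h30m = 06:30 UTC.
1 March 2028 is a Wednesday, so the first Sunday is March 5 and the third is March 19.
1 October 2028 is a Sunday, so the first Sunday is October 1 and the second is October 8.
At the standard offset (UTC−04:00), 06:30 UTC − 4h = 02:30 Pelax Administrative Region standard time.
The standard-time date in Pelax Administrative Region, 18 March 2028, does not fall between 19 March and 8 October, so daylight saving is not in effect and Pelax Administrative Region is at UTC−04:00.
06:30 UTC − 4h = 02:30 Pelax Administrative Region.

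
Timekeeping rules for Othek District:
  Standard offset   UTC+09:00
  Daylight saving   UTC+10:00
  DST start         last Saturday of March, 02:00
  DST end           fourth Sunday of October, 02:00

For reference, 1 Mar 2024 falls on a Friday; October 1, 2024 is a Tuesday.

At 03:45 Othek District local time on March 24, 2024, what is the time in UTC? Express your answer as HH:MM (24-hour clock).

18:45

1 March 2024 is a Friday, so Saturdays fall on 2, 9, 16, 23, 30; the last is March 30.
1 October 2024 is a Tuesday, so the first Sunday is October 6 and the fourth is October 27.
March 24, 2024 does not fall between 30 March and 27 October, so daylight saving is not in effect and Othek District is at UTC+09:00.
03:45 local − 9h = 18:45 UTC (rolling into the previous day, 23 March 2024).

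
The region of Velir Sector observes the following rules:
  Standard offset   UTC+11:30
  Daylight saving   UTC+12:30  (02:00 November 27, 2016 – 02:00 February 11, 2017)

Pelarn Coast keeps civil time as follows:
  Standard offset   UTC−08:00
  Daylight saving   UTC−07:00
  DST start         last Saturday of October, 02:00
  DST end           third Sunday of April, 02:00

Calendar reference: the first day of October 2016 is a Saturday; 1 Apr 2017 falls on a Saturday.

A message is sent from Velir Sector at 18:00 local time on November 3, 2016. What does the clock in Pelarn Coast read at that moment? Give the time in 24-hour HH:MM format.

November 3, 2016 does not fall between 27 November 2016 and 11 February 2017, so daylight saving is not in effect and Velir Sector is at UTC+11:30.
18:00 Velir Sector − 11h30m = 06:30 UTC.
1 October 2016 is a Saturday, so Saturdays fall on 1, 8, 15, 22, 29; the last is October 29.
1 April 2017 is a Saturday, so the first Sunday is April 2 and the third is April 16.
At the standard offset (UTC−08:00), 06:30 UTC − 8h = 22:30 Pelarn Coast standard time (rolling into the previous day, 2 November 2016).
The standard-time date in Pelarn Coast, November 2, 2016, falls between 29 October 2016 and 16 April 2017, so daylight saving is in effect and Pelarn Coast is at UTC−07:00.
06:30 UTC − 7h = 23:30 Pelarn Coast (rolling into the previous day, 2 November 2016).

23:30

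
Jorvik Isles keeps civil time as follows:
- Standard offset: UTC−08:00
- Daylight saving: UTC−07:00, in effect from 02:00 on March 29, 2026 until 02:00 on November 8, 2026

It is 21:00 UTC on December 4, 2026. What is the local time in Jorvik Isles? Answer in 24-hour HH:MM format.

13:00

At the standard offset (UTC−08:00), 21:00 UTC − 8h = 13:00 Jorvik Isles standard time.
Daylight saving runs 29 March – 8 November; the standard-time date in Jorvik Isles, December 4, 2026, is outside that window, so Jorvik Isles is on standard time at UTC−08:00.
21:00 UTC − 8h = 13:00 local.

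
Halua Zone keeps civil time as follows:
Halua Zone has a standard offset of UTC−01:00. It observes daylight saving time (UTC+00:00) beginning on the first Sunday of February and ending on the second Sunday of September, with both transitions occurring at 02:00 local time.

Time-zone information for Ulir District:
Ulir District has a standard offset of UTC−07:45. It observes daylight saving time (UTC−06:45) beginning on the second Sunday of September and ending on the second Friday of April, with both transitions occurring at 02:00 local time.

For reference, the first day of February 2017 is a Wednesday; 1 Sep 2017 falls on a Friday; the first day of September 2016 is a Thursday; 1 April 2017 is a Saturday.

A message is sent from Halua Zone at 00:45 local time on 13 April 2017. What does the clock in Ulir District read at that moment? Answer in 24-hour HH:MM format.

1 February 2017 is a Wednesday, so the first Sunday is February 5.
1 September 2017 is a Friday, so the first Sunday is September 3 and the second is September 10.
13 April 2017 falls between 5 February and 10 September, so daylight saving is in effect and Halua Zone is at UTC+00:00.
00:45 Halua Zone − 0h = 00:45 UTC.
1 September 2016 is a Thursday, so the first Sunday is September 4 and the second is September 11.
1 April 2017 is a Saturday, so the first Friday is April 7 and the second is April 14.
At the standard offset (UTC−07:45), 00:45 UTC − 7h45m = 17:00 Ulir District standard time (rolling into the previous day, 12 April 2017).
The standard-time date in Ulir District, 12 April 2017, falls between 11 September 2016 and 14 April 2017, so daylight saving is in effect and Ulir District is at UTC−06:45.
00:45 UTC − 6h45m = 18:00 Ulir District (rolling into the previous day, 12 April 2017).

18:00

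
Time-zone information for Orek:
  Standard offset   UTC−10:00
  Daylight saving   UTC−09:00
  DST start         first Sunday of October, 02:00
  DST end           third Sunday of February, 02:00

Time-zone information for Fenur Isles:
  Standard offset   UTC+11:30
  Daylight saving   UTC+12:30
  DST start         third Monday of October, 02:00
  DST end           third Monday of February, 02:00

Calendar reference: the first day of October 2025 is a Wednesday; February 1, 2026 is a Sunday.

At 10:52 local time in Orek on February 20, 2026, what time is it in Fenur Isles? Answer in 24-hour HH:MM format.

08:22

1 October 2025 is a Wednesday, so the first Sunday is October 5.
1 February 2026 is a Sunday, so the first Sunday is February 1 and the third is February 15.
February 20, 2026 does not fall between 5 October 2025 and 15 February 2026, so daylight saving is not in effect and Orek is at UTC−10:00.
10:52 Orek + 10h = 20:52 UTC.
1 October 2025 is a Wednesday, so the first Monday is October 6 and the third is October 20.
1 February 2026 is a Sunday, so the first Monday is February 2 and the third is February 16.
At the standard offset (UTC+11:30), 20:52 UTC + 11h30m = 08:22 Fenur Isles standard time (rolling into the next day, 21 February 2026).
The standard-time date in Fenur Isles, February 21, 2026, does not fall between 20 October 2025 and 16 February 2026, so daylight saving is not in effect and Fenur Isles is at UTC+11:30.
20:52 UTC + 11h30m = 08:22 Fenur Isles (rolling into the next day, 21 February 2026).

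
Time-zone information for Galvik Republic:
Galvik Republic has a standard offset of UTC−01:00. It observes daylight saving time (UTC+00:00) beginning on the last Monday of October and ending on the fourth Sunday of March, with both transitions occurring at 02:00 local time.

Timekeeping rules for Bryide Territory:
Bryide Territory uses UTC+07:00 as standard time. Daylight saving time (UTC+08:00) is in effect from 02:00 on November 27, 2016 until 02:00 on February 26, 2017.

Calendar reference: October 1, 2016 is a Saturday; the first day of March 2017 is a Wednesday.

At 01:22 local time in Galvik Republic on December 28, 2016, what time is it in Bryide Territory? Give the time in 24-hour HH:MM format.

09:22

1 October 2016 is a Saturday, so Mondays fall on 3, 10, 17, 24, 31; the last is October 31.
1 March 2017 is a Wednesday, so the first Sunday is March 5 and the fourth is March 26.
December 28, 2016 falls between 31 October 2016 and 26 March 2017, so daylight saving is in effect and Galvik Republic is at UTC+00:00.
01:22 Galvik Republic − 0h = 01:22 UTC.
At the standard offset (UTC+07:00), 01:22 UTC + 7h = 08:22 Bryide Territory standard time.
The standard-time date in Bryide Territory, December 28, 2016, falls between 27 November 2016 and 26 February 2017, so daylight saving is in effect and Bryide Territory is at UTC+08:00.
01:22 UTC + 8h = 09:22 Bryide Territory.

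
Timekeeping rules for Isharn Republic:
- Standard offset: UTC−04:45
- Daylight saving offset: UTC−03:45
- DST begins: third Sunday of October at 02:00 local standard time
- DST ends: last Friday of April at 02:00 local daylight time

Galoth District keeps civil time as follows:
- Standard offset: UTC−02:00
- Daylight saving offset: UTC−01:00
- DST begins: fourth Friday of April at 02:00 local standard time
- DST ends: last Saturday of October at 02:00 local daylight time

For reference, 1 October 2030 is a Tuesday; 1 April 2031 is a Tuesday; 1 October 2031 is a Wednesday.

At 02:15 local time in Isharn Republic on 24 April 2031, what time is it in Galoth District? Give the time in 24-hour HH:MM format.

1 October 2030 is a Tuesday, so the first Sunday is October 6 and the third is October 20.
1 April 2031 is a Tuesday, so Fridays fall on 4, 11, 18, 25; the last is April 25.
24 April 2031 lies within the daylight-saving period (20 October 2030 – 25 April 2031), so Isharn Republic is on daylight time, UTC−03:45.
02:15 Isharn Republic + 3h45m = 06:00 UTC.
1 April 2031 is a Tuesday, so the first Friday is April 4 and the fourth is April 25.
1 October 2031 is a Wednesday, so Saturdays fall on 4, 11, 18, 25; the last is October 25.
At the standard offset (UTC−02:00), 06:00 UTC − 2h = 04:00 Galoth District standard time.
The standard-time date in Galoth District, 24 April 2031, does not fall between 25 April and 25 October, so daylight saving is not in effect and Galoth District is at UTC−02:00.
06:00 UTC − 2h = 04:00 Galoth District.

04:00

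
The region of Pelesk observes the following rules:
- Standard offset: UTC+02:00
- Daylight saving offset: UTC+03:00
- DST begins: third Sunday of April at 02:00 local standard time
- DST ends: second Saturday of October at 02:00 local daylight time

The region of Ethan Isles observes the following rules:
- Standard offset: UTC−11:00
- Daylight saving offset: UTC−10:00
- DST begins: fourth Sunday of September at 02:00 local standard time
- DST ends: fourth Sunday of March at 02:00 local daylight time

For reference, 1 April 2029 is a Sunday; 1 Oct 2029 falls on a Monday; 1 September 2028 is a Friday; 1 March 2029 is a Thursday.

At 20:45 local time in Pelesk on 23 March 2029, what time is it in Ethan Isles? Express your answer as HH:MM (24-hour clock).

1 April 2029 is a Sunday, so the first Sunday is April 1 and the third is April 15.
1 October 2029 is a Monday, so the first Saturday is October 6 and the second is October 13.
23 March 2029 does not fall between 15 April and 13 October, so daylight saving is not in effect and Pelesk is at UTC+02:00.
20:45 Pelesk − 2h = 18:45 UTC.
1 September 2028 is a Friday, so the first Sunday is September 3 and the fourth is September 24.
1 March 2029 is a Thursday, so the first Sunday is March 4 and the fourth is March 25.
At the standard offset (UTC−11:00), 18:45 UTC − 11h = 07:45 Ethan Isles standard time.
The standard-time date in Ethan Isles, 23 March 2029, falls between 24 September 2028 and 25 March 2029, so daylight saving is in effect and Ethan Isles is at UTC−10:00.
18:45 UTC − 10h = 08:45 Ethan Isles.

08:45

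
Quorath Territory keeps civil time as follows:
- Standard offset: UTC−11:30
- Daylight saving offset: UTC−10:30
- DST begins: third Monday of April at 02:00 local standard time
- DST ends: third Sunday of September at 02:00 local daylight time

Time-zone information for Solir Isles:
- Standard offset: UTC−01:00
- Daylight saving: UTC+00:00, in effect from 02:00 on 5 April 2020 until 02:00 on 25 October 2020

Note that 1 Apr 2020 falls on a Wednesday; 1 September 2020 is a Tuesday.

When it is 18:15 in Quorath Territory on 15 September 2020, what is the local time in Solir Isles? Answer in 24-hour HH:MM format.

1 April 2020 is a Wednesday, so the first Monday is April 6 and the third is April 20.
1 September 2020 is a Tuesday, so the first Sunday is September 6 and the third is September 20.
15 September 2020 falls between 20 April and 20 September, so daylight saving is in effect and Quorath Territory is at UTC−10:30.
18:15 Quorath Territory + 10h30m = 04:45 UTC (rolling into the next day, 16 September 2020).
At the standard offset (UTC−01:00), 04:45 UTC − 1h = 03:45 Solir Isles standard time.
The standard-time date in Solir Isles, 16 September 2020, lies within the daylight-saving period (5 April – 25 October), so Solir Isles is on daylight time, UTC+00:00.
04:45 UTC + 0h = 04:45 Solir Isles.

04:45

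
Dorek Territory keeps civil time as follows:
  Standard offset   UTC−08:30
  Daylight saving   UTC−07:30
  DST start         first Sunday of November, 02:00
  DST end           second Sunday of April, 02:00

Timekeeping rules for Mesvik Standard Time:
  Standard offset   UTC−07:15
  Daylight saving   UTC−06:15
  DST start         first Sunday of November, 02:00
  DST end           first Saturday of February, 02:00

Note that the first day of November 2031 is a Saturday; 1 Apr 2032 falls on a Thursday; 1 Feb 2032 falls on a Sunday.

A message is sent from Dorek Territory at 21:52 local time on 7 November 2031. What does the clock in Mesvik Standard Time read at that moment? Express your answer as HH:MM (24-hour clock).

1 November 2031 is a Saturday, so the first Sunday is November 2.
1 April 2032 is a Thursday, so the first Sunday is April 4 and the second is April 11.
7 November 2031 falls between 2 November 2031 and 11 April 2032, so daylight saving is in effect and Dorek Territory is at UTC−07:30.
21:52 Dorek Territory + 7h30m = 05:22 UTC (rolling into the next day, 8 November 2031).
1 November 2031 is a Saturday, so the first Sunday is November 2.
1 February 2032 is a Sunday, so the first Saturday is February 7.
At the standard offset (UTC−07:15), 05:22 UTC − 7h15m = 22:07 Mesvik Standard Time standard time (rolling into the previous day, 7 November 2031).
Daylight saving runs 2 November 2031 – 7 February 2032; the standard-time date in Mesvik Standard Time, 7 November 2031, is inside that window, so Mesvik Standard Time is at UTC−06:15.
05:22 UTC − 6h15m = 23:07 Mesvik Standard Time (rolling into the previous day, 7 November 2031).

23:07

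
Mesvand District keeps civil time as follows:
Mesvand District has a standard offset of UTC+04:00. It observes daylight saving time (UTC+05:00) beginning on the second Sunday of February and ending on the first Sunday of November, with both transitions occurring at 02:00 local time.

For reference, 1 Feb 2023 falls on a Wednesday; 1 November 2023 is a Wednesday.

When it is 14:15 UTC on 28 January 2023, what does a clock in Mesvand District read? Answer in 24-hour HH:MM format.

1 February 2023 is a Wednesday, so the first Sunday is February 5 and the second is February 12.
1 November 2023 is a Wednesday, so the first Sunday is November 5.
At the standard offset (UTC+04:00), 14:15 UTC + 4h = 18:15 Mesvand District standard time.
The standard-time date in Mesvand District, 28 January 2023, does not fall between 12 February and 5 November, so daylight saving is not in effect and Mesvand District is at UTC+04:00.
14:15 UTC + 4h = 18:15 local.

18:15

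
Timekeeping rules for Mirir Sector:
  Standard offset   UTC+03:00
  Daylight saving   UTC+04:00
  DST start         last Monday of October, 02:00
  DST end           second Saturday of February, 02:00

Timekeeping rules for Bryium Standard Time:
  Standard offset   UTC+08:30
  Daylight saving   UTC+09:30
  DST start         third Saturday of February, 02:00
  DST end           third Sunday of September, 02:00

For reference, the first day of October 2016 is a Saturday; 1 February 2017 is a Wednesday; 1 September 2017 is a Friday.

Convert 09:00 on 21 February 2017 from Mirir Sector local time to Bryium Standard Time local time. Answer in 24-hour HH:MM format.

1 October 2016 is a Saturday, so Mondays fall on 3, 10, 17, 24, 31; the last is October 31.
1 February 2017 is a Wednesday, so the first Saturday is February 4 and the second is February 11.
21 February 2017 does not fall between 31 October 2016 and 11 February 2017, so daylight saving is not in effect and Mirir Sector is at UTC+03:00.
09:00 Mirir Sector − 3h = 06:00 UTC.
1 February 2017 is a Wednesday, so the first Saturday is February 4 and the third is February 18.
1 September 2017 is a Friday, so the first Sunday is September 3 and the third is September 17.
At the standard offset (UTC+08:30), 06:00 UTC + 8h30m = 14:30 Bryium Standard Time standard time.
The standard-time date in Bryium Standard Time, 21 February 2017, falls between 18 February and 17 September, so daylight saving is in effect and Bryium Standard Time is at UTC+09:30.
06:00 UTC + 9h30m = 15:30 Bryium Standard Time.

15:30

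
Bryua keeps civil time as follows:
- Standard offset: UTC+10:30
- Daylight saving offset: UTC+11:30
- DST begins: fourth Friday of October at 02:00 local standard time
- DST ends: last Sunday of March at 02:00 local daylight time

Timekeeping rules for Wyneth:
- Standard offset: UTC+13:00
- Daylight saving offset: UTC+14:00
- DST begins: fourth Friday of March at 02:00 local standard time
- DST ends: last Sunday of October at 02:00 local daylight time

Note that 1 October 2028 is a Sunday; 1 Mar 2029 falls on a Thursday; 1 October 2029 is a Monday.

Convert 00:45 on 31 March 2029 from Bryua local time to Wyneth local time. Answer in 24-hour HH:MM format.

1 October 2028 is a Sunday, so the first Friday is October 6 and the fourth is October 27.
1 March 2029 is a Thursday, so Sundays fall on 4, 11, 18, 25; the last is March 25.
31 March 2029 does not fall between 27 October 2028 and 25 March 2029, so daylight saving is not in effect and Bryua is at UTC+10:30.
00:45 Bryua − 10h30m = 14:15 UTC (rolling into the previous day, 30 March 2029).
1 March 2029 is a Thursday, so the first Friday is March 2 and the fourth is March 23.
1 October 2029 is a Monday, so Sundays fall on 7, 14, 21, 28; the last is October 28.
At the standard offset (UTC+13:00), 14:15 UTC + 13h = 03:15 Wyneth standard time (rolling into the next day, 31 March 2029).
The standard-time date in Wyneth, 31 March 2029, lies within the daylight-saving period (23 March – 28 October), so Wyneth is on daylight time, UTC+14:00.
14:15 UTC + 14h = 04:15 Wyneth (rolling into the next day, 31 March 2029).

04:15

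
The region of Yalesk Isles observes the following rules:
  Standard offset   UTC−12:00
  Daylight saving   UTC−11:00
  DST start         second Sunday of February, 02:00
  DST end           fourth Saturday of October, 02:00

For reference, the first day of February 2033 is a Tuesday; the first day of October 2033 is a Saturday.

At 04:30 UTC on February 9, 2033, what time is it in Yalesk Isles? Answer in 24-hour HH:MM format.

1 February 2033 is a Tuesday, so the first Sunday is February 6 and the second is February 13.
1 October 2033 is a Saturday, so the first Saturday is October 1 and the fourth is October 22.
At the standard offset (UTC−12:00), 04:30 UTC − 12h = 16:30 Yalesk Isles standard time (rolling into the previous day, 8 February 2033).
The standard-time date in Yalesk Isles, February 8, 2033, is outside the daylight-saving period (13 February – 22 October), so Yalesk Isles is on standard time, UTC−12:00.
04:30 UTC − 12h = 16:30 local (rolling into the previous day, 8 February 2033).

16:30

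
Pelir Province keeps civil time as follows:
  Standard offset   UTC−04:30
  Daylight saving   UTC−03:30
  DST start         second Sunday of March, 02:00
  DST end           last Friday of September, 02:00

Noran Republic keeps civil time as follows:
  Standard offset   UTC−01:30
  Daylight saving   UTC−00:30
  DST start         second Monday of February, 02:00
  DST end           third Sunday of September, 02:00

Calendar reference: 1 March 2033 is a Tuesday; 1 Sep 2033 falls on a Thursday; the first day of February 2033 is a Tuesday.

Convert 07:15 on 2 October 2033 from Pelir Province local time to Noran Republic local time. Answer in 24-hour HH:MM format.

1 March 2033 is a Tuesday, so the first Sunday is March 6 and the second is March 13.
1 September 2033 is a Thursday, so Fridays fall on 2, 9, 16, 23, 30; the last is September 30.
2 October 2033 is outside the daylight-saving period (13 March – 30 September), so Pelir Province is on standard time, UTC−04:30.
07:15 Pelir Province + 4h30m = 11:45 UTC.
1 February 2033 is a Tuesday, so the first Monday is February 7 and the second is February 14.
1 September 2033 is a Thursday, so the first Sunday is September 4 and the third is September 18.
At the standard offset (UTC−01:30), 11:45 UTC − 1h30m = 10:15 Noran Republic standard time.
The standard-time date in Noran Republic, 2 October 2033, is outside the daylight-saving period (14 February – 18 September), so Noran Republic is on standard time, UTC−01:30.
11:45 UTC − 1h30m = 10:15 Noran Republic.

10:15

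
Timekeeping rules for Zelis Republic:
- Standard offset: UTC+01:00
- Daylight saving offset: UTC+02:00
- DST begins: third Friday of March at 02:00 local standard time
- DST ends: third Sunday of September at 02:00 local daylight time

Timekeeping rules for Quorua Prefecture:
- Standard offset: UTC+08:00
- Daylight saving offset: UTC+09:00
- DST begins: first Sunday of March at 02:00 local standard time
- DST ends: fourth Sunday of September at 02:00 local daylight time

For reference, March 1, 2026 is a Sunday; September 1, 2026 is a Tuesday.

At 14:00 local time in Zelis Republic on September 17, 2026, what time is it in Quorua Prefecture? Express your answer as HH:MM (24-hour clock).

1 March 2026 is a Sunday, so the first Friday is March 6 and the third is March 20.
1 September 2026 is a Tuesday, so the first Sunday is September 6 and the third is September 20.
September 17, 2026 lies within the daylight-saving period (20 March – 20 September), so Zelis Republic is on daylight time, UTC+02:00.
14:00 Zelis Republic − 2h = 12:00 UTC.
1 March 2026 is a Sunday, so the first Sunday is March 1.
1 September 2026 is a Tuesday, so the first Sunday is September 6 and the fourth is September 27.
At the standard offset (UTC+08:00), 12:00 UTC + 8h = 20:00 Quorua Prefecture standard time.
The standard-time date in Quorua Prefecture, September 17, 2026, lies within the daylight-saving period (1 March – 27 September), so Quorua Prefecture is on daylight time, UTC+09:00.
12:00 UTC + 9h = 21:00 Quorua Prefecture.

21:00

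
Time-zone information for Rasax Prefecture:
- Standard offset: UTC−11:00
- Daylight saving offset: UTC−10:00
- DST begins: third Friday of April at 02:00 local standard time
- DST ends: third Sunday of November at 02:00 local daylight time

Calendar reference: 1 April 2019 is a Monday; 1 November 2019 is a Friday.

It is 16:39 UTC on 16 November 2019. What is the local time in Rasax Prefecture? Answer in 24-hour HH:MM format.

06:39

1 April 2019 is a Monday, so the first Friday is April 5 and the third is April 19.
1 November 2019 is a Friday, so the first Sunday is November 3 and the third is November 17.
At the standard offset (UTC−11:00), 16:39 UTC − 11h = 05:39 Rasax Prefecture standard time.
The standard-time date in Rasax Prefecture, 16 November 2019, falls between 19 April and 17 November, so daylight saving is in effect and Rasax Prefecture is at UTC−10:00.
16:39 UTC − 10h = 06:39 local.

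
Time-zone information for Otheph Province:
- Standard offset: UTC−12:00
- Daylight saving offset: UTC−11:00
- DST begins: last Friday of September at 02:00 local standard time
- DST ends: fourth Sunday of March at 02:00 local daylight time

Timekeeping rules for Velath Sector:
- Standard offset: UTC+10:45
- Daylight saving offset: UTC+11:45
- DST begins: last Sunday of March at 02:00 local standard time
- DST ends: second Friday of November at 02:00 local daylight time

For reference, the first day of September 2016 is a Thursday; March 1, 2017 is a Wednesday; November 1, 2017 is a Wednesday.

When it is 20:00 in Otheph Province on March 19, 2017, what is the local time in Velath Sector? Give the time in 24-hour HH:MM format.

1 September 2016 is a Thursday, so Fridays fall on 2, 9, 16, 23, 30; the last is September 30.
1 March 2017 is a Wednesday, so the first Sunday is March 5 and the fourth is March 26.
Daylight saving runs 30 September 2016 – 26 March 2017; March 19, 2017 is inside that window, so Otheph Province is at UTC−11:00.
20:00 Otheph Province + 11h = 07:00 UTC (rolling into the next day, 20 March 2017).
1 March 2017 is a Wednesday, so Sundays fall on 5, 12, 19, 26; the last is March 26.
1 November 2017 is a Wednesday, so the first Friday is November 3 and the second is November 10.
At the standard offset (UTC+10:45), 07:00 UTC + 10h45m = 17:45 Velath Sector standard time.
The standard-time date in Velath Sector, March 20, 2017, is outside the daylight-saving period (26 March – 10 November), so Velath Sector is on standard time, UTC+10:45.
07:00 UTC + 10h45m = 17:45 Velath Sector.

17:45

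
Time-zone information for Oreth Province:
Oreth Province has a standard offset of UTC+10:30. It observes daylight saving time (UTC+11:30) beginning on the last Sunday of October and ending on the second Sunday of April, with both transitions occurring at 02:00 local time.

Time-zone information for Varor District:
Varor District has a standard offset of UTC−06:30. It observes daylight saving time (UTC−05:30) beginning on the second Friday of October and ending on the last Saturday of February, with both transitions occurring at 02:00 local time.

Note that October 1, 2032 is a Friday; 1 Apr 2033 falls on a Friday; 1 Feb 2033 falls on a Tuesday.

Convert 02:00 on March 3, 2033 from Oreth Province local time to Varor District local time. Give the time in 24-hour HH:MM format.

08:00

1 October 2032 is a Friday, so Sundays fall on 3, 10, 17, 24, 31; the last is October 31.
1 April 2033 is a Friday, so the first Sunday is April 3 and the second is April 10.
March 3, 2033 lies within the daylight-saving period (31 October 2032 – 10 April 2033), so Oreth Province is on daylight time, UTC+11:30.
02:00 Oreth Province − 11h30m = 14:30 UTC (rolling into the previous day, 2 March 2033).
1 October 2032 is a Friday, so the first Friday is October 1 and the second is October 8.
1 February 2033 is a Tuesday, so Saturdays fall on 5, 12, 19, 26; the last is February 26.
At the standard offset (UTC−06:30), 14:30 UTC − 6h30m = 08:00 Varor District standard time.
The standard-time date in Varor District, March 2, 2033, does not fall between 8 October 2032 and 26 February 2033, so daylight saving is not in effect and Varor District is at UTC−06:30.
14:30 UTC − 6h30m = 08:00 Varor District.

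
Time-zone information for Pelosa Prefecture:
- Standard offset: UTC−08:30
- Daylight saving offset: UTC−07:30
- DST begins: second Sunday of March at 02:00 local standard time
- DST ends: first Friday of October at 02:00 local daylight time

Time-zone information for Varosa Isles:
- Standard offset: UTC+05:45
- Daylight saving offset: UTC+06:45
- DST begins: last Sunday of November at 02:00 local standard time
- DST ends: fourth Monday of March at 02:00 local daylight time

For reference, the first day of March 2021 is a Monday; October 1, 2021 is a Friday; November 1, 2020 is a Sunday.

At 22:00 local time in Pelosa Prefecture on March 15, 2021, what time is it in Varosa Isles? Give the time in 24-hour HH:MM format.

12:15

1 March 2021 is a Monday, so the first Sunday is March 7 and the second is March 14.
1 October 2021 is a Friday, so the first Friday is October 1.
March 15, 2021 lies within the daylight-saving period (14 March – 1 October), so Pelosa Prefecture is on daylight time, UTC−07:30.
22:00 Pelosa Prefecture + 7h30m = 05:30 UTC (rolling into the next day, 16 March 2021).
1 November 2020 is a Sunday, so Sundays fall on 1, 8, 15, 22, 29; the last is November 29.
1 March 2021 is a Monday, so the first Monday is March 1 and the fourth is March 22.
At the standard offset (UTC+05:45), 05:30 UTC + 5h45m = 11:15 Varosa Isles standard time.
The standard-time date in Varosa Isles, March 16, 2021, lies within the daylight-saving period (29 November 2020 – 22 March 2021), so Varosa Isles is on daylight time, UTC+06:45.
05:30 UTC + 6h45m = 12:15 Varosa Isles.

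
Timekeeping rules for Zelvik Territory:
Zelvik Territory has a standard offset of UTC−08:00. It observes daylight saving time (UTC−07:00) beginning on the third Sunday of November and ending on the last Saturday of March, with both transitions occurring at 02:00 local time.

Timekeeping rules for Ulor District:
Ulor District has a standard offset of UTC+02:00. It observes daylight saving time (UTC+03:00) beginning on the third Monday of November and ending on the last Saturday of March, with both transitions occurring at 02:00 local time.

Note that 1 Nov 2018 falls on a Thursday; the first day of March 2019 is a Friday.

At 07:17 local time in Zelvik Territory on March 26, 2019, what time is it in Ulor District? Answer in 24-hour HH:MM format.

1 November 2018 is a Thursday, so the first Sunday is November 4 and the third is November 18.
1 March 2019 is a Friday, so Saturdays fall on 2, 9, 16, 23, 30; the last is March 30.
March 26, 2019 falls between 18 November 2018 and 30 March 2019, so daylight saving is in effect and Zelvik Territory is at UTC−07:00.
07:17 Zelvik Territory + 7h = 14:17 UTC.
1 November 2018 is a Thursday, so the first Monday is November 5 and the third is November 19.
1 March 2019 is a Friday, so Saturdays fall on 2, 9, 16, 23, 30; the last is March 30.
At the standard offset (UTC+02:00), 14:17 UTC + 2h = 16:17 Ulor District standard time.
The standard-time date in Ulor District, March 26, 2019, falls between 19 November 2018 and 30 March 2019, so daylight saving is in effect and Ulor District is at UTC+03:00.
14:17 UTC + 3h = 17:17 Ulor District.

17:17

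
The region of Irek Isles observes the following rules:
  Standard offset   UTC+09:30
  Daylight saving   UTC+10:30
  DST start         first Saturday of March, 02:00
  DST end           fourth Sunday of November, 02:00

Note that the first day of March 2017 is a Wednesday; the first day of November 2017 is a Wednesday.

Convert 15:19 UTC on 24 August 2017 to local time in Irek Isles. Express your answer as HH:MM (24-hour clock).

1 March 2017 is a Wednesday, so the first Saturday is March 4.
1 November 2017 is a Wednesday, so the first Sunday is November 5 and the fourth is November 26.
At the standard offset (UTC+09:30), 15:19 UTC + 9h30m = 00:49 Irek Isles standard time (rolling into the next day, 25 August 2017).
The standard-time date in Irek Isles, 25 August 2017, lies within the daylight-saving period (4 March – 26 November), so Irek Isles is on daylight time, UTC+10:30.
15:19 UTC + 10h30m = 01:49 local (rolling into the next day, 25 August 2017).

01:49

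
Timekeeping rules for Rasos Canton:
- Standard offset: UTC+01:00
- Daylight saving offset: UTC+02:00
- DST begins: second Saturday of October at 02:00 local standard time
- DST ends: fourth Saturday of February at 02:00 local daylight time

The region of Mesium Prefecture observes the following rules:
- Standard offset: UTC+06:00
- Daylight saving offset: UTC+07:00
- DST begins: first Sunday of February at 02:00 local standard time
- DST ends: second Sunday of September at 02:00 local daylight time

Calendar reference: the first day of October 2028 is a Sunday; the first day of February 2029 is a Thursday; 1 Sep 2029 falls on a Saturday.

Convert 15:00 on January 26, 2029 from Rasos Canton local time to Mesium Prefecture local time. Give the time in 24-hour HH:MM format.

1 October 2028 is a Sunday, so the first Saturday is October 7 and the second is October 14.
1 February 2029 is a Thursday, so the first Saturday is February 3 and the fourth is February 24.
Daylight saving runs 14 October 2028 – 24 February 2029; January 26, 2029 is inside that window, so Rasos Canton is at UTC+02:00.
15:00 Rasos Canton − 2h = 13:00 UTC.
1 February 2029 is a Thursday, so the first Sunday is February 4.
1 September 2029 is a Saturday, so the first Sunday is September 2 and the second is September 9.
At the standard offset (UTC+06:00), 13:00 UTC + 6h = 19:00 Mesium Prefecture standard time.
The standard-time date in Mesium Prefecture, January 26, 2029, is outside the daylight-saving period (4 February – 9 September), so Mesium Prefecture is on standard time, UTC+06:00.
13:00 UTC + 6h = 19:00 Mesium Prefecture.

19:00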